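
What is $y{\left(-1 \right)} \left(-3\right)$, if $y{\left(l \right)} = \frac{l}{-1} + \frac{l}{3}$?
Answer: $-2$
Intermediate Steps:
$y{\left(l \right)} = - \frac{2 l}{3}$ ($y{\left(l \right)} = l \left(-1\right) + l \frac{1}{3} = - l + \frac{l}{3} = - \frac{2 l}{3}$)
$y{\left(-1 \right)} \left(-3\right) = \left(- \frac{2}{3}\right) \left(-1\right) \left(-3\right) = \frac{2}{3} \left(-3\right) = -2$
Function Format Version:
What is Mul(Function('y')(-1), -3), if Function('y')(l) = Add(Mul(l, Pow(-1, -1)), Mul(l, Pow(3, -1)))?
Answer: -2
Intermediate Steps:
Function('y')(l) = Mul(Rational(-2, 3), l) (Function('y')(l) = Add(Mul(l, -1), Mul(l, Rational(1, 3))) = Add(Mul(-1, l), Mul(Rational(1, 3), l)) = Mul(Rational(-2, 3), l))
Mul(Function('y')(-1), -3) = Mul(Mul(Rational(-2, 3), -1), -3) = Mul(Rational(2, 3), -3) = -2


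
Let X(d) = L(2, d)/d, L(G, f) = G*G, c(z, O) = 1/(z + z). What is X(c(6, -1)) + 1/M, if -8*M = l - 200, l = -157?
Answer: 17144/357 ≈ 48.022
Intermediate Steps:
c(z, O) = 1/(2*z)
M = 357/8 (M = -(-157 - 200)/8 = -1/8*(-357) = 357/8 ≈ 44.625)
L(G, f) = G**2
X(d) = 4/d (X(d) = 2**2/d = 4/d)
X(c(6, -1)) + 1/M = 4/(((1/2)/6)) + 1/(357/8) = 4/(((1/2)*(1/6))) + 8/357 = 4/(1/12) + 8/357 = 4*12 + 8/357 = 48 + 8/357 = 17144/357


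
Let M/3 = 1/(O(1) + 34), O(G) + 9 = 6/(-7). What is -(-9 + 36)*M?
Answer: -567/169 ≈ -3.3550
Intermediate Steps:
O(G) = -69/7 (O(G) = -9 + 6/(-7) = -9 + 6*(-⅐) = -9 - 6/7 = -69/7)
M = 21/169 (M = 3/(-69/7 + 34) = 3/(169/7) = 3*(7/169) = 21/169 ≈ 0.12426)
-(-9 + 36)*M = -(-9 + 36)*21/169 = -27*21/169 = -1*567/169 = -567/169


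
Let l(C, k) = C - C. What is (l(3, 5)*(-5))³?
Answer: 0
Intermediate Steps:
l(C, k) = 0
(l(3, 5)*(-5))³ = (0*(-5))³ = 0³ = 0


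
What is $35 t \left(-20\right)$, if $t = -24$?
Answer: $16800$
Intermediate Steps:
$35 t \left(-20\right) = 35 \left(-24\right) \left(-20\right) = \left(-840\right) \left(-20\right) = 16800$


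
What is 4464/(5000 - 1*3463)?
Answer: 4464/1537 ≈ 2.9044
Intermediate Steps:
4464/(5000 - 1*3463) = 4464/(5000 - 3463) = 4464/1537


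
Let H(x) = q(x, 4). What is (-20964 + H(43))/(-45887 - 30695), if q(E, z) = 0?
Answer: 10482/38291 ≈ 0.27375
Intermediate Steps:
H(x) = 0
(-20964 + H(43))/(-45887 - 30695) = (-20964 + 0)/(-45887 - 30695) = -20964/(-76582) = -20964*(-1/76582) = 10482/38291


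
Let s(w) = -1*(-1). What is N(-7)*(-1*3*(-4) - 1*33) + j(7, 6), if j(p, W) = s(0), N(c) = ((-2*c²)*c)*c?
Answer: 100843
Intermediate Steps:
s(w) = 1
N(c) = -2*c⁴ (N(c) = (-2*c³)*c = -2*c⁴)
j(p, W) = 1
N(-7)*(-1*3*(-4) - 1*33) + j(7, 6) = (-2*(-7)⁴)*(-1*3*(-4) - 1*33) + 1 = (-2*2401)*(-3*(-4) - 33) + 1 = -4802*(12 - 33) + 1 = -4802*(-21) + 1 = 100842 + 1 = 100843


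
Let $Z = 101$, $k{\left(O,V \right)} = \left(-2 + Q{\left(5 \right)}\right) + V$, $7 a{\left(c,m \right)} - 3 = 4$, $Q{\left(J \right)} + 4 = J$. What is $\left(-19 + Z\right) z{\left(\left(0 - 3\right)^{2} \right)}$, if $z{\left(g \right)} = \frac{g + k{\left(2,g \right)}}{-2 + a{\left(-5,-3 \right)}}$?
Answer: $-1394$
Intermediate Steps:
$Q{\left(J \right)} = -4 + J$
$a{\left(c,m \right)} = 1$ ($a{\left(c,m \right)} = \frac{3}{7} + \frac{1}{7} \cdot 4 = \frac{3}{7} + \frac{4}{7} = 1$)
$k{\left(O,V \right)} = -1 + V$ ($k{\left(O,V \right)} = \left(-2 + \left(-4 + 5\right)\right) + V = \left(-2 + 1\right) + V = -1 + V$)
$z{\left(g \right)} = 1 - 2 g$ ($z{\left(g \right)} = \frac{g + \left(-1 + g\right)}{-2 + 1} = \frac{-1 + 2 g}{-1} = \left(-1 + 2 g\right) \left(-1\right) = 1 - 2 g$)
$\left(-19 + Z\right) z{\left(\left(0 - 3\right)^{2} \right)} = \left(-19 + 101\right) \left(1 - 2 \left(0 - 3\right)^{2}\right) = 82 \left(1 - 2 \left(-3\right)^{2}\right) = 82 \left(1 - 18\right) = 82 \left(-17\right) = -1394$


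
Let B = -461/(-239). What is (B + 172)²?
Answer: 1727981761/57121 ≈ 30251.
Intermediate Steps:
B = 461/239 (B = -461*(-1/239) = 461/239 ≈ 1.9289)
(B + 172)² = (461/239 + 172)² = (41569/239)² = 1727981761/57121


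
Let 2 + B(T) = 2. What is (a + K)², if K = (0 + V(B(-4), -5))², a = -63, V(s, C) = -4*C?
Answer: 113569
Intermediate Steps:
B(T) = 0 (B(T) = -2 + 2 = 0)
K = 400 (K = (0 - 4*(-5))² = (0 + 20)² = 20² = 400)
(a + K)² = (-63 + 400)² = 337² = 113569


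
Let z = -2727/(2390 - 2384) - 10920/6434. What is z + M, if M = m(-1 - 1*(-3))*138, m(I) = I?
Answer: -1159389/6434 ≈ -180.20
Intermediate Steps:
M = 276 (M = (-1 - 1*(-3))*138 = (-1 + 3)*138 = 2*138 = 276)
z = -2935173/6434 (z = -2727/6 - 10920*1/6434 = -2727*⅙ - 5460/3217 = -909/2 - 5460/3217 = -2935173/6434 ≈ -456.20)
z + M = -2935173/6434 + 276 = -1159389/6434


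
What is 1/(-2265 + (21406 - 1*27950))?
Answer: -1/8809 ≈ -0.00011352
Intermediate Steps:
1/(-2265 + (21406 - 1*27950)) = 1/(-2265 + (21406 - 27950)) = 1/(-2265 - 6544) = 1/(-8809) = -1/8809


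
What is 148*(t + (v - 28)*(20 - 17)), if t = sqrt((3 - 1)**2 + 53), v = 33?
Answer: 2220 + 148*sqrt(57) ≈ 3337.4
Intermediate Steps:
t = sqrt(57) (t = sqrt(2**2 + 53) = sqrt(4 + 53) = sqrt(57) ≈ 7.5498)
148*(t + (v - 28)*(20 - 17)) = 148*(sqrt(57) + (33 - 28)*(20 - 17)) = 148*(sqrt(57) + 5*3) = 148*(sqrt(57) + 15) = 148*(15 + sqrt(57)) = 2220 + 148*sqrt(57)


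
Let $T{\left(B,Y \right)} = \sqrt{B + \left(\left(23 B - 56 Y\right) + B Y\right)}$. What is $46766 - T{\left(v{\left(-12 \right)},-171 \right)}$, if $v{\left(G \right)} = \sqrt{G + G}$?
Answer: $46766 - \sqrt{9576 - 294 i \sqrt{6}} \approx 46668.0 + 3.677 i$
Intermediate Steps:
$v{\left(G \right)} = \sqrt{2} \sqrt{G}$ ($v{\left(G \right)} = \sqrt{2 G} = \sqrt{2} \sqrt{G}$)
$T{\left(B,Y \right)} = \sqrt{- 56 Y + 24 B + B Y}$ ($T{\left(B,Y \right)} = \sqrt{B + \left(\left(- 56 Y + 23 B\right) + B Y\right)} = \sqrt{B + \left(- 56 Y + 23 B + B Y\right)} = \sqrt{- 56 Y + 24 B + B Y}$)
$46766 - T{\left(v{\left(-12 \right)},-171 \right)} = 46766 - \sqrt{\left(-56\right) \left(-171\right) + 24 \sqrt{2} \sqrt{-12} + \sqrt{2} \sqrt{-12} \left(-171\right)} = 46766 - \sqrt{9576 + 24 \sqrt{2} \cdot 2 i \sqrt{3} + \sqrt{2} \cdot 2 i \sqrt{3} \left(-171\right)} = 46766 - \sqrt{9576 + 24 \cdot 2 i \sqrt{6} + 2 i \sqrt{6} \left(-171\right)} = 46766 - \sqrt{9576 + 48 i \sqrt{6} - 342 i \sqrt{6}} = 46766 - \sqrt{9576 - 294 i \sqrt{6}}$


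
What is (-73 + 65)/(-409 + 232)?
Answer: 8/177 ≈ 0.045198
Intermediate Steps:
(-73 + 65)/(-409 + 232) = -8/(-177) = -8*(-1/177) = 8/177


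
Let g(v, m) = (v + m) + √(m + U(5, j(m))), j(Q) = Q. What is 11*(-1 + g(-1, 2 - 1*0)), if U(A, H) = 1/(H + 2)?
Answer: 33/2 ≈ 16.500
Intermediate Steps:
U(A, H) = 1/(2 + H)
g(v, m) = m + v + √(m + 1/(2 + m)) (g(v, m) = (v + m) + √(m + 1/(2 + m)) = (m + v) + √(m + 1/(2 + m)) = m + v + √(m + 1/(2 + m)))
11*(-1 + g(-1, 2 - 1*0)) = 11*(-1 + ((2 - 1*0) - 1 + √((1 + (2 - 1*0)*(2 + (2 - 1*0)))/(2 + (2 - 1*0))))) = 11*(-1 + ((2 + 0) - 1 + √((1 + (2 + 0)*(2 + (2 + 0)))/(2 + (2 + 0))))) = 11*(-1 + (2 - 1 + √((1 + 2*(2 + 2))/(2 + 2)))) = 11*(-1 + (2 - 1 + √((1 + 2*4)/4))) = 11*(-1 + (2 - 1 + √((1 + 8)/4))) = 11*(-1 + (2 - 1 + √((¼)*9))) = 11*(-1 + (2 - 1 + √(9/4))) = 11*(-1 + (2 - 1 + 3/2)) = 11*(-1 + 5/2) = 11*(3/2) = 33/2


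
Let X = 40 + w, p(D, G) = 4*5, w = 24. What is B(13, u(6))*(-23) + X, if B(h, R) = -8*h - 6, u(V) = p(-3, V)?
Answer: 2594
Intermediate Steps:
p(D, G) = 20
u(V) = 20
B(h, R) = -6 - 8*h
X = 64 (X = 40 + 24 = 64)
B(13, u(6))*(-23) + X = (-6 - 8*13)*(-23) + 64 = (-6 - 104)*(-23) + 64 = -110*(-23) + 64 = 2530 + 64 = 2594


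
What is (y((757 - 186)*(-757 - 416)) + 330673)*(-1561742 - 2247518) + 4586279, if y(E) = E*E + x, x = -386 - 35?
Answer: -1708870594762591381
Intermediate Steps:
x = -421
y(E) = -421 + E² (y(E) = E*E - 421 = E² - 421 = -421 + E²)
(y((757 - 186)*(-757 - 416)) + 330673)*(-1561742 - 2247518) + 4586279 = ((-421 + ((757 - 186)*(-757 - 416))²) + 330673)*(-1561742 - 2247518) + 4586279 = ((-421 + (571*(-1173))²) + 330673)*(-3809260) + 4586279 = ((-421 + (-669783)²) + 330673)*(-3809260) + 4586279 = ((-421 + 448609267089) + 330673)*(-3809260) + 4586279 = (448609266668 + 330673)*(-3809260) + 4586279 = 448609597341*(-3809260) + 4586279 = -1708870594767177660 + 4586279 = -1708870594762591381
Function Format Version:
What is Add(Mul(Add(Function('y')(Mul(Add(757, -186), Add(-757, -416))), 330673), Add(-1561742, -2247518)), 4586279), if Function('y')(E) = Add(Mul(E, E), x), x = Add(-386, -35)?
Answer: -1708870594762591381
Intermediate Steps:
x = -421
Function('y')(E) = Add(-421, Pow(E, 2)) (Function('y')(E) = Add(Mul(E, E), -421) = Add(Pow(E, 2), -421) = Add(-421, Pow(E, 2)))
Add(Mul(Add(Function('y')(Mul(Add(757, -186), Add(-757, -416))), 330673), Add(-1561742, -2247518)), 4586279) = Add(Mul(Add(Add(-421, Pow(Mul(Add(757, -186), Add(-757, -416)), 2)), 330673), Add(-1561742, -2247518)), 4586279) = Add(Mul(Add(Add(-421, Pow(Mul(571, -1173), 2)), 330673), -3809260), 4586279) = Add(Mul(Add(Add(-421, Pow(-669783, 2)), 330673), -3809260), 4586279) = Add(Mul(Add(Add(-421, 448609267089), 330673), -3809260), 4586279) = Add(Mul(Add(448609266668, 330673), -3809260), 4586279) = Add(Mul(448609597341, -3809260), 4586279) = Add(-1708870594767177660, 4586279) = -1708870594762591381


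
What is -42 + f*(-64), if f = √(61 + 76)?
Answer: -42 - 64*√137 ≈ -791.10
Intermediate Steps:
f = √137 ≈ 11.705
-42 + f*(-64) = -42 + √137*(-64) = -42 - 64*√137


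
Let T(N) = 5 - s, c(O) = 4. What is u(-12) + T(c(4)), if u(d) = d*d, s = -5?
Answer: 154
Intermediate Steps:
u(d) = d²
T(N) = 10 (T(N) = 5 - 1*(-5) = 5 + 5 = 10)
u(-12) + T(c(4)) = (-12)² + 10 = 144 + 10 = 154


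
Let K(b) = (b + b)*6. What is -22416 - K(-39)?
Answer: -21948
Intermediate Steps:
K(b) = 12*b (K(b) = (2*b)*6 = 12*b)
-22416 - K(-39) = -22416 - 12*(-39) = -22416 - 1*(-468) = -22416 + 468 = -21948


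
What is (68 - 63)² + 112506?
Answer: 112531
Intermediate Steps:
(68 - 63)² + 112506 = 5² + 112506 = 25 + 112506 = 112531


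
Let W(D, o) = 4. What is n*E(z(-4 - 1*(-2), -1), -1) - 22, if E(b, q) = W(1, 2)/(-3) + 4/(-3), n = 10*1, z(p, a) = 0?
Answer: -146/3 ≈ -48.667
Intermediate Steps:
n = 10
E(b, q) = -8/3 (E(b, q) = 4/(-3) + 4/(-3) = 4*(-⅓) + 4*(-⅓) = -4/3 - 4/3 = -8/3)
n*E(z(-4 - 1*(-2), -1), -1) - 22 = 10*(-8/3) - 22 = -80/3 - 22 = -146/3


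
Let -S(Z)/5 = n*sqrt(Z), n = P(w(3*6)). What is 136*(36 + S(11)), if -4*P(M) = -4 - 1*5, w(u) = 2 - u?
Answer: 4896 - 1530*sqrt(11) ≈ -178.44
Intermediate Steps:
P(M) = 9/4 (P(M) = -(-4 - 1*5)/4 = -(-4 - 5)/4 = -1/4*(-9) = 9/4)
n = 9/4 ≈ 2.2500
S(Z) = -45*sqrt(Z)/4
136*(36 + S(11)) = 136*(36 - 45*sqrt(11)/4) = 4896 - 1530*sqrt(11)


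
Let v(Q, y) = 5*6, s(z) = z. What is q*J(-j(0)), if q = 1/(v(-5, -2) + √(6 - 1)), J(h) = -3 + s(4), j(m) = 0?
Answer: 6/179 - √5/895 ≈ 0.031021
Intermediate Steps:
v(Q, y) = 30
J(h) = 1 (J(h) = -3 + 4 = 1)
q = 1/(30 + √5) (q = 1/(30 + √(6 - 1)) = 1/(30 + √5) ≈ 0.031021)
q*J(-j(0)) = (6/179 - √5/895)*1 = 6/179 - √5/895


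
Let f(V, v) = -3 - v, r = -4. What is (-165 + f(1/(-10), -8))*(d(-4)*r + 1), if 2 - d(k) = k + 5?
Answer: 480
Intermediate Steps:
d(k) = -3 - k (d(k) = 2 - (k + 5) = 2 - (5 + k) = 2 + (-5 - k) = -3 - k)
(-165 + f(1/(-10), -8))*(d(-4)*r + 1) = (-165 + (-3 - 1*(-8)))*((-3 - 1*(-4))*(-4) + 1) = (-165 + (-3 + 8))*((-3 + 4)*(-4) + 1) = (-165 + 5)*(1*(-4) + 1) = -160*(-4 + 1) = -160*(-3) = 480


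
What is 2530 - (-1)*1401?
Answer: 3931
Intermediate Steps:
2530 - (-1)*1401 = 2530 - 1*(-1401) = 2530 + 1401 = 3931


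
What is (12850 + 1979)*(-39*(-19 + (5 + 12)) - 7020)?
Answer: -102942918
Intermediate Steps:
(12850 + 1979)*(-39*(-19 + (5 + 12)) - 7020) = 14829*(-39*(-19 + 17) - 7020) = 14829*(-39*(-2) - 7020) = 14829*(78 - 7020) = 14829*(-6942) = -102942918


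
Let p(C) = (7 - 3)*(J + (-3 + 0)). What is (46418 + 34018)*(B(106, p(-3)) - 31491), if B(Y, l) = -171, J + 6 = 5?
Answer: -2546764632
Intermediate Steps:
J = -1 (J = -6 + 5 = -1)
p(C) = -16 (p(C) = (7 - 3)*(-1 + (-3 + 0)) = 4*(-1 - 3) = 4*(-4) = -16)
(46418 + 34018)*(B(106, p(-3)) - 31491) = (46418 + 34018)*(-171 - 31491) = 80436*(-31662) = -2546764632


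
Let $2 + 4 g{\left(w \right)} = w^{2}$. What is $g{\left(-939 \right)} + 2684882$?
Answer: $\frac{11621247}{4} \approx 2.9053 \cdot 10^{6}$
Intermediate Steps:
$g{\left(w \right)} = - \frac{1}{2} + \frac{w^{2}}{4}$
$g{\left(-939 \right)} + 2684882 = \left(- \frac{1}{2} + \frac{\left(-939\right)^{2}}{4}\right) + 2684882 = \left(- \frac{1}{2} + \frac{1}{4} \cdot 881721\right) + 2684882 = \left(- \frac{1}{2} + \frac{881721}{4}\right) + 2684882 = \frac{881719}{4} + 2684882 = \frac{11621247}{4}$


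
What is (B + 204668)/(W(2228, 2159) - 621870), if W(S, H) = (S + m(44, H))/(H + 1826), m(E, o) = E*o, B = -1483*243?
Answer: 88638355/354007818 ≈ 0.25039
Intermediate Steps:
B = -360369
W(S, H) = (S + 44*H)/(1826 + H) (W(S, H) = (S + 44*H)/(H + 1826) = (S + 44*H)/(1826 + H))
(B + 204668)/(W(2228, 2159) - 621870) = (-360369 + 204668)/((2228 + 44*2159)/(1826 + 2159) - 621870) = -155701/((2228 + 94996)/3985 - 621870) = -155701/((1/3985)*97224 - 621870) = -155701/(97224/3985 - 621870) = -155701/(-2478054726/3985) = -155701*(-3985/2478054726) = 88638355/354007818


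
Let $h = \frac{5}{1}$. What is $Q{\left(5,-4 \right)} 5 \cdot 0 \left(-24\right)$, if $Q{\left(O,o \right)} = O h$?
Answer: $0$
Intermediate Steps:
$h = 5$ ($h = 5 \cdot 1 = 5$)
$Q{\left(O,o \right)} = 5 O$ ($Q{\left(O,o \right)} = O 5 = 5 O$)
$Q{\left(5,-4 \right)} 5 \cdot 0 \left(-24\right) = 5 \cdot 5 \cdot 5 \cdot 0 \left(-24\right) = 25 \cdot 0 \left(-24\right) = 0 \left(-24\right) = 0$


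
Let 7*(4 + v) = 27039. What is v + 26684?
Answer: 213799/7 ≈ 30543.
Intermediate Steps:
v = 27011/7 (v = -4 + (⅐)*27039 = -4 + 27039/7 = 27011/7 ≈ 3858.7)
v + 26684 = 27011/7 + 26684 = 213799/7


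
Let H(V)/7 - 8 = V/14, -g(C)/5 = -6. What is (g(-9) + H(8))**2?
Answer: 8100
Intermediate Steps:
g(C) = 30 (g(C) = -5*(-6) = 30)
H(V) = 56 + V/2 (H(V) = 56 + 7*(V/14) = 56 + V/2)
(g(-9) + H(8))**2 = (30 + (56 + (1/2)*8))**2 = (30 + (56 + 4))**2 = (30 + 60)**2 = 90**2 = 8100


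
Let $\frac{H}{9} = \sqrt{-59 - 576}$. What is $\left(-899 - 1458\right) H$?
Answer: $- 21213 i \sqrt{635} \approx - 5.3455 \cdot 10^{5} i$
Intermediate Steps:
$H = 9 i \sqrt{635}$ ($H = 9 \sqrt{-59 - 576} = 9 \sqrt{-635} = 9 i \sqrt{635} \approx 226.79 i$)
$\left(-899 - 1458\right) H = \left(-899 - 1458\right) 9 i \sqrt{635} = - 2357 \cdot 9 i \sqrt{635} = - 21213 i \sqrt{635}$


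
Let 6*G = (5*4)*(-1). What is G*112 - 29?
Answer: -1207/3 ≈ -402.33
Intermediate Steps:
G = -10/3 (G = ((5*4)*(-1))/6 = (20*(-1))/6 = (1/6)*(-20) = -10/3 ≈ -3.3333)
G*112 - 29 = -10/3*112 - 29 = -1120/3 - 29 = -1207/3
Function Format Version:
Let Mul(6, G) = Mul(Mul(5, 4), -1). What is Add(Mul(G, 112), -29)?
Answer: Rational(-1207, 3) ≈ -402.33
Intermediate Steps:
G = Rational(-10, 3) (G = Mul(Rational(1, 6), Mul(Mul(5, 4), -1)) = Mul(Rational(1, 6), Mul(20, -1)) = Mul(Rational(1, 6), -20) = Rational(-10, 3) ≈ -3.3333)
Add(Mul(G, 112), -29) = Add(Mul(Rational(-10, 3), 112), -29) = Add(Rational(-1120, 3), -29) = Rational(-1207, 3)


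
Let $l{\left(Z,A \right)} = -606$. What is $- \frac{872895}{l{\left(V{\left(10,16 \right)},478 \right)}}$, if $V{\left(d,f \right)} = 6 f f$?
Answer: $\frac{290965}{202} \approx 1440.4$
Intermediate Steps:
$V{\left(d,f \right)} = 6 f^{2}$
$- \frac{872895}{l{\left(V{\left(10,16 \right)},478 \right)}} = - \frac{872895}{-606} = \left(-872895\right) \left(- \frac{1}{606}\right) = \frac{290965}{202}$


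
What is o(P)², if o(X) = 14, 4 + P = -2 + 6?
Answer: 196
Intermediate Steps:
P = 0 (P = -4 + (-2 + 6) = -4 + 4 = 0)
o(P)² = 14² = 196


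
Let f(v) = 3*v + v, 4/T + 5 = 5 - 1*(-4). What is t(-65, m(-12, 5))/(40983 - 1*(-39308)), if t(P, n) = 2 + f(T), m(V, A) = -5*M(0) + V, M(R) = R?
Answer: 6/80291 ≈ 7.4728e-5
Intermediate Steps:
T = 1 (T = 4/(-5 + (5 - 1*(-4))) = 4/(-5 + (5 + 4)) = 4/(-5 + 9) = 4/4 = 4*(¼) = 1)
m(V, A) = V (m(V, A) = -5*0 + V = 0 + V = V)
f(v) = 4*v
t(P, n) = 6 (t(P, n) = 2 + 4*1 = 2 + 4 = 6)
t(-65, m(-12, 5))/(40983 - 1*(-39308)) = 6/(40983 - 1*(-39308)) = 6/(40983 + 39308) = 6/80291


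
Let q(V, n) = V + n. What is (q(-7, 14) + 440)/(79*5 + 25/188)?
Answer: 84036/74285 ≈ 1.1313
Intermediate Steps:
(q(-7, 14) + 440)/(79*5 + 25/188) = ((-7 + 14) + 440)/(79*5 + 25/188) = (7 + 440)/(395 + 25*(1/188)) = 447/(395 + 25/188) = 447/(74285/188) = 447*(188/74285) = 84036/74285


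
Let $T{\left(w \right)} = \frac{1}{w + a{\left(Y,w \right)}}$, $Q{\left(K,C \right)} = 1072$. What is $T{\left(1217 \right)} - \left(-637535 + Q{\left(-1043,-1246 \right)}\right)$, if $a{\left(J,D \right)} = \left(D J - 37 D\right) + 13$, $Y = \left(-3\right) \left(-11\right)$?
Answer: $\frac{2315452393}{3638} \approx 6.3646 \cdot 10^{5}$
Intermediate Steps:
$Y = 33$
$a{\left(J,D \right)} = 13 - 37 D + D J$ ($a{\left(J,D \right)} = \left(- 37 D + D J\right) + 13 = 13 - 37 D + D J$)
$T{\left(w \right)} = \frac{1}{13 - 3 w}$ ($T{\left(w \right)} = \frac{1}{w + \left(13 - 37 w + w 33\right)} = \frac{1}{w + \left(13 - 37 w + 33 w\right)} = \frac{1}{w - \left(-13 + 4 w\right)} = \frac{1}{13 - 3 w}$)
$T{\left(1217 \right)} - \left(-637535 + Q{\left(-1043,-1246 \right)}\right) = \frac{1}{13 - 3651} + \left(637535 - 1072\right) = \frac{1}{-3638} + 636463 = - \frac{1}{3638} + 636463 = \frac{2315452393}{3638}$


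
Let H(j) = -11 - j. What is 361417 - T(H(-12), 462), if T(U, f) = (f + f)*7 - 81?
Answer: 355030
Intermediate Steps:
T(U, f) = -81 + 14*f (T(U, f) = (2*f)*7 - 81 = 14*f - 81 = -81 + 14*f)
361417 - T(H(-12), 462) = 361417 - (-81 + 14*462) = 361417 - (-81 + 6468) = 361417 - 1*6387 = 361417 - 6387 = 355030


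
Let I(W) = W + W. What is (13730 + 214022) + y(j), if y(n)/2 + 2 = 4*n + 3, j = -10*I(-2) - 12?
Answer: 227978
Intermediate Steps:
I(W) = 2*W
j = 28 (j = -20*(-2) - 12 = -10*(-4) - 12 = 40 - 12 = 28)
y(n) = 2 + 8*n (y(n) = -4 + 2*(4*n + 3) = -4 + 2*(3 + 4*n) = -4 + (6 + 8*n) = 2 + 8*n)
(13730 + 214022) + y(j) = (13730 + 214022) + (2 + 8*28) = 227752 + (2 + 224) = 227752 + 226 = 227978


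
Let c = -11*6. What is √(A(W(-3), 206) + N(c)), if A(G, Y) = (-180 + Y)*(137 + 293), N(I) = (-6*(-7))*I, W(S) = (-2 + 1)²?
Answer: 2*√2102 ≈ 91.695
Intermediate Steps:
W(S) = 1 (W(S) = (-1)² = 1)
c = -66
N(I) = 42*I
A(G, Y) = -77400 + 430*Y (A(G, Y) = (-180 + Y)*430 = -77400 + 430*Y)
√(A(W(-3), 206) + N(c)) = √((-77400 + 430*206) + 42*(-66)) = √((-77400 + 88580) - 2772) = √(11180 - 2772) = √8408 = 2*√2102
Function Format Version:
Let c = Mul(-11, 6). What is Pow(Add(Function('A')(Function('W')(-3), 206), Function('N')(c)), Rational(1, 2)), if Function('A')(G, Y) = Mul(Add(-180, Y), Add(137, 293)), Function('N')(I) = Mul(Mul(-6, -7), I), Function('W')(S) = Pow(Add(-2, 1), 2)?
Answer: Mul(2, Pow(2102, Rational(1, 2))) ≈ 91.695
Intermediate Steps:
Function('W')(S) = 1 (Function('W')(S) = Pow(-1, 2) = 1)
c = -66
Function('N')(I) = Mul(42, I)
Function('A')(G, Y) = Add(-77400, Mul(430, Y)) (Function('A')(G, Y) = Mul(Add(-180, Y), 430) = Add(-77400, Mul(430, Y)))
Pow(Add(Function('A')(Function('W')(-3), 206), Function('N')(c)), Rational(1, 2)) = Pow(Add(Add(-77400, Mul(430, 206)), Mul(42, -66)), Rational(1, 2)) = Pow(Add(Add(-77400, 88580), -2772), Rational(1, 2)) = Pow(Add(11180, -2772), Rational(1, 2)) = Pow(8408, Rational(1, 2)) = Mul(2, Pow(2102, Rational(1, 2)))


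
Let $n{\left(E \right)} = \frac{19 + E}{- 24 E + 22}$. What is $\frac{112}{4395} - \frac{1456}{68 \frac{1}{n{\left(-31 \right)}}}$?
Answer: $\frac{10327912}{28615845} \approx 0.36092$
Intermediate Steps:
$n{\left(E \right)} = \frac{19 + E}{22 - 24 E}$
$\frac{112}{4395} - \frac{1456}{68 \frac{1}{n{\left(-31 \right)}}} = \frac{112}{4395} - \frac{1456}{68 \frac{1}{\frac{1}{2} \frac{1}{-11 + 12 \left(-31\right)} \left(-19 - -31\right)}} = 112 \cdot \frac{1}{4395} - \frac{1456}{68 \frac{1}{\frac{1}{2} \frac{1}{-11 - 372} \left(-19 + 31\right)}} = \frac{112}{4395} - \frac{1456}{68 \frac{1}{\frac{1}{2} \frac{1}{-383} \cdot 12}} = \frac{112}{4395} - \frac{1456}{68 \frac{1}{\frac{1}{2} \left(- \frac{1}{383}\right) 12}} = \frac{112}{4395} - \frac{1456}{68 \frac{1}{- \frac{6}{383}}} = \frac{112}{4395} - \frac{1456}{68 \left(- \frac{383}{6}\right)} = \frac{112}{4395} - \frac{1456}{- \frac{13022}{3}} = \frac{112}{4395} - - \frac{2184}{6511} = \frac{112}{4395} + \frac{2184}{6511} = \frac{10327912}{28615845}$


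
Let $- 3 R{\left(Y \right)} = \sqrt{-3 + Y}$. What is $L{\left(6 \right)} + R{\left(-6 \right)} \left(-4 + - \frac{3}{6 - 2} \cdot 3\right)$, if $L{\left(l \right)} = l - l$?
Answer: $\frac{25 i}{4} \approx 6.25 i$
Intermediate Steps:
$R{\left(Y \right)} = - \frac{\sqrt{-3 + Y}}{3}$
$L{\left(l \right)} = 0$
$L{\left(6 \right)} + R{\left(-6 \right)} \left(-4 + - \frac{3}{6 - 2} \cdot 3\right) = 0 + - \frac{\sqrt{-3 - 6}}{3} \left(-4 + - \frac{3}{6 - 2} \cdot 3\right) = 0 + - \frac{\sqrt{-9}}{3} \left(-4 + - \frac{3}{6 - 2} \cdot 3\right) = 0 + - \frac{3 i}{3} \left(-4 + - \frac{3}{4} \cdot 3\right) = 0 + - i \left(-4 + \left(-3\right) \frac{1}{4} \cdot 3\right) = 0 + - i \left(-4 - \frac{9}{4}\right) = 0 + - i \left(- \frac{25}{4}\right) = 0 + \frac{25 i}{4} = \frac{25 i}{4}$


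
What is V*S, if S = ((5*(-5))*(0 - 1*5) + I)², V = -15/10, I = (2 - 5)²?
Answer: -26934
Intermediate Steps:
I = 9 (I = (-3)² = 9)
V = -3/2 (V = -15*⅒ = -3/2 ≈ -1.5000)
S = 17956 (S = ((5*(-5))*(0 - 1*5) + 9)² = (-25*(0 - 5) + 9)² = (-25*(-5) + 9)² = (125 + 9)² = 134² = 17956)
V*S = -3/2*17956 = -26934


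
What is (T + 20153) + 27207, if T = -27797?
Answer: 19563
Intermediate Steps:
(T + 20153) + 27207 = (-27797 + 20153) + 27207 = -7644 + 27207 = 19563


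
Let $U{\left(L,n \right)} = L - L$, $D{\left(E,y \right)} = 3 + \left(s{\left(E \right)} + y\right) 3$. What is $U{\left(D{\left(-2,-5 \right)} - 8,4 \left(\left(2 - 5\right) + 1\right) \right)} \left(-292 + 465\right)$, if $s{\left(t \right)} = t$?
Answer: $0$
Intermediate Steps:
$D{\left(E,y \right)} = 3 + 3 E + 3 y$ ($D{\left(E,y \right)} = 3 + \left(E + y\right) 3 = 3 + \left(3 E + 3 y\right) = 3 + 3 E + 3 y$)
$U{\left(L,n \right)} = 0$
$U{\left(D{\left(-2,-5 \right)} - 8,4 \left(\left(2 - 5\right) + 1\right) \right)} \left(-292 + 465\right) = 0 \left(-292 + 465\right) = 0 \cdot 173 = 0$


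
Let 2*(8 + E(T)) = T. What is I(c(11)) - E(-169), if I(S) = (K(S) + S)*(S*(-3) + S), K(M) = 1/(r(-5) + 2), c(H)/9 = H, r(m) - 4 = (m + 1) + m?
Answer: -38887/2 ≈ -19444.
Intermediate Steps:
r(m) = 5 + 2*m (r(m) = 4 + ((m + 1) + m) = 4 + ((1 + m) + m) = 4 + (1 + 2*m) = 5 + 2*m)
c(H) = 9*H
E(T) = -8 + T/2
K(M) = -⅓ (K(M) = 1/((5 + 2*(-5)) + 2) = 1/((5 - 10) + 2) = 1/(-5 + 2) = 1/(-3) = -⅓)
I(S) = -2*S*(-⅓ + S) (I(S) = (-⅓ + S)*(S*(-3) + S) = (-⅓ + S)*(-3*S + S) = (-⅓ + S)*(-2*S) = -2*S*(-⅓ + S))
I(c(11)) - E(-169) = 2*(9*11)*(1 - 27*11)/3 - (-8 + (½)*(-169)) = (⅔)*99*(1 - 3*99) - (-8 - 169/2) = (⅔)*99*(1 - 297) - 1*(-185/2) = (⅔)*99*(-296) + 185/2 = -19536 + 185/2 = -38887/2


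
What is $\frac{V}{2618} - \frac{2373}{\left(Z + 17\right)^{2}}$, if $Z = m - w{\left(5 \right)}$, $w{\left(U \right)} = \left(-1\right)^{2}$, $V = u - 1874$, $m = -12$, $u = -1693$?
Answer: $- \frac{3134793}{20944} \approx -149.68$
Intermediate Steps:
$V = -3567$ ($V = -1693 - 1874 = -3567$)
$w{\left(U \right)} = 1$
$Z = -13$ ($Z = -12 - 1 = -13$)
$\frac{V}{2618} - \frac{2373}{\left(Z + 17\right)^{2}} = - \frac{3567}{2618} - \frac{2373}{\left(-13 + 17\right)^{2}} = \left(-3567\right) \frac{1}{2618} - \frac{2373}{4^{2}} = - \frac{3567}{2618} - \frac{2373}{16} = - \frac{3134793}{20944}$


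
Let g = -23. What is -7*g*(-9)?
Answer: -1449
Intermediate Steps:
-7*g*(-9) = -7*(-23)*(-9) = 161*(-9) = -1449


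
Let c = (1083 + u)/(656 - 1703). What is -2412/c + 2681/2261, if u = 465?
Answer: 22674596/13889 ≈ 1632.6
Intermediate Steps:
c = -516/349 (c = (1083 + 465)/(656 - 1703) = 1548/(-1047) = 1548*(-1/1047) = -516/349 ≈ -1.4785)
-2412/c + 2681/2261 = -2412/(-516/349) + 2681/2261 = -2412*(-349/516) + 2681*(1/2261) = 70149/43 + 383/323 = 22674596/13889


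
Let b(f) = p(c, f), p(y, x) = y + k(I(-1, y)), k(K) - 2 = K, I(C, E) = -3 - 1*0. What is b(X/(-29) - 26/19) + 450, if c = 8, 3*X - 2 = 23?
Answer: 457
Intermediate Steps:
X = 25/3 (X = ⅔ + (⅓)*23 = ⅔ + 23/3 = 25/3 ≈ 8.3333)
I(C, E) = -3 (I(C, E) = -3 + 0 = -3)
k(K) = 2 + K
p(y, x) = -1 + y (p(y, x) = y + (2 - 3) = y - 1 = -1 + y)
b(f) = 7 (b(f) = -1 + 8 = 7)
b(X/(-29) - 26/19) + 450 = 7 + 450 = 457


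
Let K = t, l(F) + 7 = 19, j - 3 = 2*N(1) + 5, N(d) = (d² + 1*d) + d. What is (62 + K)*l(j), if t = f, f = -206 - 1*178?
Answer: -3864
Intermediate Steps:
N(d) = d² + 2*d (N(d) = (d² + d) + d = (d + d²) + d = d² + 2*d)
j = 14 (j = 3 + (2*(1*(2 + 1)) + 5) = 3 + (2*(1*3) + 5) = 3 + (2*3 + 5) = 3 + (6 + 5) = 3 + 11 = 14)
f = -384 (f = -206 - 178 = -384)
l(F) = 12 (l(F) = -7 + 19 = 12)
t = -384
K = -384
(62 + K)*l(j) = (62 - 384)*12 = -322*12 = -3864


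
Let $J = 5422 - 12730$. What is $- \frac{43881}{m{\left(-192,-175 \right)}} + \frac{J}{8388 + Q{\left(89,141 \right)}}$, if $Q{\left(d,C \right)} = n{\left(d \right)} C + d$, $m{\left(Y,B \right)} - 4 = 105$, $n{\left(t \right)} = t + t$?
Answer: $- \frac{1474101147}{3659675} \approx -402.8$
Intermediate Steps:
$n{\left(t \right)} = 2 t$
$m{\left(Y,B \right)} = 109$ ($m{\left(Y,B \right)} = 4 + 105 = 109$)
$Q{\left(d,C \right)} = d + 2 C d$ ($Q{\left(d,C \right)} = 2 d C + d = 2 C d + d = d + 2 C d$)
$J = -7308$
$- \frac{43881}{m{\left(-192,-175 \right)}} + \frac{J}{8388 + Q{\left(89,141 \right)}} = - \frac{43881}{109} - \frac{7308}{8388 + 89 \left(1 + 2 \cdot 141\right)} = \left(-43881\right) \frac{1}{109} - \frac{7308}{8388 + 89 \left(1 + 282\right)} = - \frac{43881}{109} - \frac{7308}{8388 + 89 \cdot 283} = - \frac{43881}{109} - \frac{7308}{8388 + 25187} = - \frac{43881}{109} - \frac{7308}{33575} = - \frac{1474101147}{3659675}$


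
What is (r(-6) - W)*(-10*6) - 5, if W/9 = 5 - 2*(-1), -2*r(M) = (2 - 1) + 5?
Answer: 3955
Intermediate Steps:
r(M) = -3 (r(M) = -((2 - 1) + 5)/2 = -(1 + 5)/2 = -½*6 = -3)
W = 63 (W = 9*(5 - 2*(-1)) = 9*(5 + 2) = 9*7 = 63)
(r(-6) - W)*(-10*6) - 5 = (-3 - 1*63)*(-10*6) - 5 = (-3 - 63)*(-60) - 5 = -66*(-60) - 5 = 3960 - 5 = 3955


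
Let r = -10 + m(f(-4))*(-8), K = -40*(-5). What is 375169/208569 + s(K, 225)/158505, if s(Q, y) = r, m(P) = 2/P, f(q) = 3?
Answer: 59462964287/33059229345 ≈ 1.7987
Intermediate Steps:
K = 200
r = -46/3 (r = -10 + (2/3)*(-8) = -10 - 16/3 = -46/3 ≈ -15.333)
s(Q, y) = -46/3
375169/208569 + s(K, 225)/158505 = 375169/208569 - 46/3/158505 = 375169*(1/208569) - 46/3*1/158505 = 375169/208569 - 46/475515 = 59462964287/33059229345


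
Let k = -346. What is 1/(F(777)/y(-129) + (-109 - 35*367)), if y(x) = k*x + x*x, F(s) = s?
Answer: -20425/264585191 ≈ -7.7196e-5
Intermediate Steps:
y(x) = x² - 346*x (y(x) = -346*x + x*x = -346*x + x² = x² - 346*x)
1/(F(777)/y(-129) + (-109 - 35*367)) = 1/(777/((-129*(-346 - 129))) + (-109 - 35*367)) = 1/(777/((-129*(-475))) + (-109 - 12845)) = 1/(777/61275 - 12954) = 1/(777*(1/61275) - 12954) = 1/(259/20425 - 12954) = 1/(-264585191/20425) = -20425/264585191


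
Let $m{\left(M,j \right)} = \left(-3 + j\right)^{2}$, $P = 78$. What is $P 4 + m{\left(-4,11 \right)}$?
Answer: $376$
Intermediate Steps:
$P 4 + m{\left(-4,11 \right)} = 78 \cdot 4 + \left(-3 + 11\right)^{2} = 312 + 8^{2} = 312 + 64 = 376$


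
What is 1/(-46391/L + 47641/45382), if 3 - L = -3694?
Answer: -167777254/1929187585 ≈ -0.086968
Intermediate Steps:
L = 3697 (L = 3 - 1*(-3694) = 3 + 3694 = 3697)
1/(-46391/L + 47641/45382) = 1/(-46391/3697 + 47641/45382) = 1/(-1929187585/167777254) = -167777254/1929187585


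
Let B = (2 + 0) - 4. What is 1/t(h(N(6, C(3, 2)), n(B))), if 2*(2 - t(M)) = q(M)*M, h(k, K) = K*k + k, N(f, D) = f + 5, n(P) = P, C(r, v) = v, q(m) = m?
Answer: -2/117 ≈ -0.017094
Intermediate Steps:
B = -2 (B = 2 - 4 = -2)
N(f, D) = 5 + f
h(k, K) = k + K*k
t(M) = 2 - M**2/2 (t(M) = 2 - M*M/2 = 2 - M**2/2)
1/t(h(N(6, C(3, 2)), n(B))) = 1/(2 - (1 - 2)**2*(5 + 6)**2/2) = 1/(2 - (11*(-1))**2/2) = 1/(2 - 1/2*(-11)**2) = 1/(2 - 1/2*121) = 1/(2 - 121/2) = 1/(-117/2) = -2/117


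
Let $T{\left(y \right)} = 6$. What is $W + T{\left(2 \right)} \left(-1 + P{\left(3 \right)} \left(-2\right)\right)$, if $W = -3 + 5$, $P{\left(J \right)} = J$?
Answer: $-40$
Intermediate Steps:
$W = 2$
$W + T{\left(2 \right)} \left(-1 + P{\left(3 \right)} \left(-2\right)\right) = 2 + 6 \left(-1 + 3 \left(-2\right)\right) = 2 + 6 \left(-1 - 6\right) = 2 + 6 \left(-7\right) = 2 - 42 = -40$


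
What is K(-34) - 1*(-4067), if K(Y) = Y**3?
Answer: -35237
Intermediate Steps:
K(-34) - 1*(-4067) = (-34)**3 - 1*(-4067) = -39304 + 4067 = -35237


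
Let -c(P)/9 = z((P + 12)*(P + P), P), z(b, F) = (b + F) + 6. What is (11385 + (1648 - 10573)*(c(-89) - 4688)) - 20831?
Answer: 1136098429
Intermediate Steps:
z(b, F) = 6 + F + b (z(b, F) = (F + b) + 6 = 6 + F + b)
c(P) = -54 - 9*P - 18*P*(12 + P) (c(P) = -9*(6 + P + (P + 12)*(P + P)) = -9*(6 + P + (12 + P)*(2*P)) = -9*(6 + P + 2*P*(12 + P)) = -54 - 9*P - 18*P*(12 + P))
(11385 + (1648 - 10573)*(c(-89) - 4688)) - 20831 = (11385 + (1648 - 10573)*((-54 - 225*(-89) - 18*(-89)**2) - 4688)) - 20831 = (11385 - 8925*((-54 + 20025 - 18*7921) - 4688)) - 20831 = (11385 - 8925*((-54 + 20025 - 142578) - 4688)) - 20831 = (11385 - 8925*(-122607 - 4688)) - 20831 = (11385 - 8925*(-127295)) - 20831 = (11385 + 1136107875) - 20831 = 1136119260 - 20831 = 1136098429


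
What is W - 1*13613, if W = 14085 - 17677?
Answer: -17205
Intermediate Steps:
W = -3592
W - 1*13613 = -3592 - 1*13613 = -3592 - 13613 = -17205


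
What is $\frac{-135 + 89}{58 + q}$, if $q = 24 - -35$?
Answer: $- \frac{46}{117} \approx -0.39316$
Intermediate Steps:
$q = 59$ ($q = 24 + 35 = 59$)
$\frac{-135 + 89}{58 + q} = \frac{-135 + 89}{58 + 59} = - \frac{46}{117}$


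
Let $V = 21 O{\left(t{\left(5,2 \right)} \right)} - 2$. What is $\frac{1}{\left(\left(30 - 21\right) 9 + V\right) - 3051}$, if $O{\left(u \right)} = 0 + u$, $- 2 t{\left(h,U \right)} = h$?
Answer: $- \frac{2}{6049} \approx -0.00033063$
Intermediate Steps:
$t{\left(h,U \right)} = - \frac{h}{2}$
$O{\left(u \right)} = u$
$V = - \frac{109}{2}$ ($V = 21 \left(\left(- \frac{1}{2}\right) 5\right) - 2 = 21 \left(- \frac{5}{2}\right) - 2 = - \frac{105}{2} - 2 = - \frac{109}{2} \approx -54.5$)
$\frac{1}{\left(\left(30 - 21\right) 9 + V\right) - 3051} = \frac{1}{\left(\left(30 - 21\right) 9 - \frac{109}{2}\right) - 3051} = \frac{1}{\left(9 \cdot 9 - \frac{109}{2}\right) - 3051} = \frac{1}{\left(81 - \frac{109}{2}\right) - 3051} = \frac{1}{\frac{53}{2} - 3051} = \frac{1}{- \frac{6049}{2}} = - \frac{2}{6049}$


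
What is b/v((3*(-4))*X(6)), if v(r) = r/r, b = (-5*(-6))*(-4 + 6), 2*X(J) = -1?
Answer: 60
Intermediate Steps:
X(J) = -½ (X(J) = (½)*(-1) = -½)
b = 60 (b = 30*2 = 60)
v(r) = 1
b/v((3*(-4))*X(6)) = 60/1 = 60*1 = 60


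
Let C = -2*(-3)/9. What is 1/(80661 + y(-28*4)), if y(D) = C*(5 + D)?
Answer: 3/241769 ≈ 1.2409e-5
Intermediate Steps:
C = 2/3 (C = 6*(1/9) = 2/3 ≈ 0.66667)
y(D) = 10/3 + 2*D/3 (y(D) = 2*(5 + D)/3 = 10/3 + 2*D/3)
1/(80661 + y(-28*4)) = 1/(80661 + (10/3 + 2*(-28*4)/3)) = 1/(80661 + (10/3 + (2/3)*(-112))) = 1/(80661 + (10/3 - 224/3)) = 1/(80661 - 214/3) = 1/(241769/3) = 3/241769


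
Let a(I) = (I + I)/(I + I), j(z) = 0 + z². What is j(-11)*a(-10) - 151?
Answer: -30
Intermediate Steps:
j(z) = z²
a(I) = 1 (a(I) = (2*I)/((2*I)) = (2*I)*(1/(2*I)) = 1)
j(-11)*a(-10) - 151 = (-11)²*1 - 151 = 121*1 - 151 = 121 - 151 = -30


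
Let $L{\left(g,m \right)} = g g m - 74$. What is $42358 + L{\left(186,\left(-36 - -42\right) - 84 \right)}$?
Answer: $-2656204$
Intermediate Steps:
$L{\left(g,m \right)} = -74 + m g^{2}$ ($L{\left(g,m \right)} = g^{2} m - 74 = m g^{2} - 74 = -74 + m g^{2}$)
$42358 + L{\left(186,\left(-36 - -42\right) - 84 \right)} = 42358 + \left(-74 + \left(\left(-36 - -42\right) - 84\right) 186^{2}\right) = 42358 + \left(-74 + \left(\left(-36 + 42\right) - 84\right) 34596\right) = 42358 + \left(-74 + \left(6 - 84\right) 34596\right) = 42358 - 2698562 = -2656204$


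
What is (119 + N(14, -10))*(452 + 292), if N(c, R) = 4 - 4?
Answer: 88536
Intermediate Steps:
N(c, R) = 0
(119 + N(14, -10))*(452 + 292) = (119 + 0)*(452 + 292) = 119*744 = 88536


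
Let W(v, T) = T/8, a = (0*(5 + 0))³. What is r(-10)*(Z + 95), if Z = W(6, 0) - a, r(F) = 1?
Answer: 95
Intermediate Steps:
a = 0 (a = (0*5)³ = 0³ = 0)
W(v, T) = T/8 (W(v, T) = T*(⅛) = T/8)
Z = 0 (Z = (⅛)*0 - 1*0 = 0 + 0 = 0)
r(-10)*(Z + 95) = 1*(0 + 95) = 1*95 = 95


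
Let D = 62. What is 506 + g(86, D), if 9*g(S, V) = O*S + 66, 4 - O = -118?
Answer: 15112/9 ≈ 1679.1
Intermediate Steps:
O = 122 (O = 4 - 1*(-118) = 4 + 118 = 122)
g(S, V) = 22/3 + 122*S/9 (g(S, V) = (122*S + 66)/9 = (66 + 122*S)/9 = 22/3 + 122*S/9)
506 + g(86, D) = 506 + (22/3 + (122/9)*86) = 506 + (22/3 + 10492/9) = 506 + 10558/9 = 15112/9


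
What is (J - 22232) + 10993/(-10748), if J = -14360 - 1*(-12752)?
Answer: -256243313/10748 ≈ -23841.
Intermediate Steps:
J = -1608 (J = -14360 + 12752 = -1608)
(J - 22232) + 10993/(-10748) = (-1608 - 22232) + 10993/(-10748) = -23840 + 10993*(-1/10748) = -23840 - 10993/10748 = -256243313/10748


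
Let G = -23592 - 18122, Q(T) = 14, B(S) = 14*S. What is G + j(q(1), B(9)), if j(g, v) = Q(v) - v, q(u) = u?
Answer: -41826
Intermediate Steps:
G = -41714
j(g, v) = 14 - v
G + j(q(1), B(9)) = -41714 + (14 - 14*9) = -41714 + (14 - 1*126) = -41714 + (14 - 126) = -41714 - 112 = -41826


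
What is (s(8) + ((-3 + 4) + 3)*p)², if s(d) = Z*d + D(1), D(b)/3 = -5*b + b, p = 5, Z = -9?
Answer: 4096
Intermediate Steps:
D(b) = -12*b (D(b) = 3*(-5*b + b) = 3*(-4*b) = -12*b)
s(d) = -12 - 9*d (s(d) = -9*d - 12*1 = -9*d - 12 = -12 - 9*d)
(s(8) + ((-3 + 4) + 3)*p)² = ((-12 - 9*8) + ((-3 + 4) + 3)*5)² = ((-12 - 72) + (1 + 3)*5)² = (-84 + 4*5)² = (-84 + 20)² = (-64)² = 4096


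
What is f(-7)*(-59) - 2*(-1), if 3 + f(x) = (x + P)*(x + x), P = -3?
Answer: -8081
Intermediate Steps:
f(x) = -3 + 2*x*(-3 + x) (f(x) = -3 + (x - 3)*(x + x) = -3 + (-3 + x)*(2*x) = -3 + 2*x*(-3 + x))
f(-7)*(-59) - 2*(-1) = (-3 - 6*(-7) + 2*(-7)²)*(-59) - 2*(-1) = (-3 + 42 + 2*49)*(-59) + 2 = (-3 + 42 + 98)*(-59) + 2 = 137*(-59) + 2 = -8083 + 2 = -8081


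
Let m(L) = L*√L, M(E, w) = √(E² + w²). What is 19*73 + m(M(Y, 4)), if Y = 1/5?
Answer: 1387 + √5*401^(¾)/25 ≈ 1395.0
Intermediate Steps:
Y = ⅕ (Y = 1*(⅕) = ⅕ ≈ 0.20000)
m(L) = L^(3/2)
19*73 + m(M(Y, 4)) = 19*73 + (√((⅕)² + 4²))^(3/2) = 1387 + (√(1/25 + 16))^(3/2) = 1387 + (√(401/25))^(3/2) = 1387 + (√401/5)^(3/2) = 1387 + √5*401^(¾)/25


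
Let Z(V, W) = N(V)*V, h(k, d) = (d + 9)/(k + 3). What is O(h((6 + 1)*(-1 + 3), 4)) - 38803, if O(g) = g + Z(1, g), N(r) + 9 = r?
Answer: -659774/17 ≈ -38810.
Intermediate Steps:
N(r) = -9 + r
h(k, d) = (9 + d)/(3 + k)
Z(V, W) = V*(-9 + V) (Z(V, W) = (-9 + V)*V = V*(-9 + V))
O(g) = -8 + g (O(g) = g + 1*(-9 + 1) = g + 1*(-8) = g - 8 = -8 + g)
O(h((6 + 1)*(-1 + 3), 4)) - 38803 = (-8 + (9 + 4)/(3 + (6 + 1)*(-1 + 3))) - 38803 = (-8 + 13/(3 + 7*2)) - 38803 = (-8 + 13/(3 + 14)) - 38803 = (-8 + 13/17) - 38803 = -123/17 - 38803 = -659774/17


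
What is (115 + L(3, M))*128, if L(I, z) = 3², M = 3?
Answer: 15872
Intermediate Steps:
L(I, z) = 9
(115 + L(3, M))*128 = (115 + 9)*128 = 124*128 = 15872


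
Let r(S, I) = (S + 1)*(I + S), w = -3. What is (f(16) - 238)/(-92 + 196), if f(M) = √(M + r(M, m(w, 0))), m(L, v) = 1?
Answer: -119/52 + √305/104 ≈ -2.1205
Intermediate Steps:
r(S, I) = (1 + S)*(I + S)
f(M) = √(1 + M² + 3*M) (f(M) = √(M + (1 + M + M² + 1*M)) = √(M + (1 + M + M² + M)) = √(M + (1 + M² + 2*M)) = √(1 + M² + 3*M))
(f(16) - 238)/(-92 + 196) = (√(1 + 16² + 3*16) - 238)/(-92 + 196) = (√(1 + 256 + 48) - 238)/104 = (√305 - 238)*(1/104) = (-238 + √305)*(1/104) = -119/52 + √305/104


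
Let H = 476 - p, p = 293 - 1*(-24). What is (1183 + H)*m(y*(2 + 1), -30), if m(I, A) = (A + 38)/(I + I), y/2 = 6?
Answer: 1342/9 ≈ 149.11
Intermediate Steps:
p = 317 (p = 293 + 24 = 317)
y = 12 (y = 2*6 = 12)
m(I, A) = (38 + A)/(2*I) (m(I, A) = (38 + A)/((2*I)) = (38 + A)*(1/(2*I)) = (38 + A)/(2*I))
H = 159 (H = 476 - 1*317 = 476 - 317 = 159)
(1183 + H)*m(y*(2 + 1), -30) = (1183 + 159)*((38 - 30)/(2*((12*(2 + 1))))) = 1342*((½)*8/(12*3)) = 1342*((½)*8/36) = 1342*((½)*(1/36)*8) = 1342*(⅑) = 1342/9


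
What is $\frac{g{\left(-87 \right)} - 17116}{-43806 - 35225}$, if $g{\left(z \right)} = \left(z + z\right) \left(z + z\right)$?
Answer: $- \frac{13160}{79031} \approx -0.16652$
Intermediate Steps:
$g{\left(z \right)} = 4 z^{2}$ ($g{\left(z \right)} = 2 z 2 z = 4 z^{2}$)
$\frac{g{\left(-87 \right)} - 17116}{-43806 - 35225} = \frac{4 \left(-87\right)^{2} - 17116}{-43806 - 35225} = \frac{4 \cdot 7569 - 17116}{-79031} = \left(30276 - 17116\right) \left(- \frac{1}{79031}\right) = 13160 \left(- \frac{1}{79031}\right) = - \frac{13160}{79031}$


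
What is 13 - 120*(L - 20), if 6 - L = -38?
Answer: -2867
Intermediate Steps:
L = 44 (L = 6 - 1*(-38) = 6 + 38 = 44)
13 - 120*(L - 20) = 13 - 120*(44 - 20) = 13 - 120*24 = 13 - 2880 = -2867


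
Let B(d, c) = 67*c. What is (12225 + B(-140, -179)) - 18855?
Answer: -18623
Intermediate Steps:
(12225 + B(-140, -179)) - 18855 = (12225 + 67*(-179)) - 18855 = (12225 - 11993) - 18855 = 232 - 18855 = -18623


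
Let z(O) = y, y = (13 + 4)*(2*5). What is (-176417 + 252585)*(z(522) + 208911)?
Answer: 15925281608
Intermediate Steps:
y = 170 (y = 17*10 = 170)
z(O) = 170
(-176417 + 252585)*(z(522) + 208911) = (-176417 + 252585)*(170 + 208911) = 76168*209081 = 15925281608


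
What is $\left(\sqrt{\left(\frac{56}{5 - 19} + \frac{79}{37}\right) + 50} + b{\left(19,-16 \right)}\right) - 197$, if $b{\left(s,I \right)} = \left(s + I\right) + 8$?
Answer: $-186 + \frac{\sqrt{65897}}{37} \approx -179.06$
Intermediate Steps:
$b{\left(s,I \right)} = 8 + I + s$ ($b{\left(s,I \right)} = \left(I + s\right) + 8 = 8 + I + s$)
$\left(\sqrt{\left(\frac{56}{5 - 19} + \frac{79}{37}\right) + 50} + b{\left(19,-16 \right)}\right) - 197 = \left(\sqrt{\left(\frac{56}{5 - 19} + \frac{79}{37}\right) + 50} + \left(8 - 16 + 19\right)\right) - 197 = \left(\sqrt{\left(\frac{56}{-14} + 79 \cdot \frac{1}{37}\right) + 50} + 11\right) - 197 = \left(\sqrt{\left(56 \left(- \frac{1}{14}\right) + \frac{79}{37}\right) + 50} + 11\right) - 197 = \left(\sqrt{\left(-4 + \frac{79}{37}\right) + 50} + 11\right) - 197 = \left(\sqrt{- \frac{69}{37} + 50} + 11\right) - 197 = \left(\sqrt{\frac{1781}{37}} + 11\right) - 197 = \left(\frac{\sqrt{65897}}{37} + 11\right) - 197 = \left(11 + \frac{\sqrt{65897}}{37}\right) - 197 = -186 + \frac{\sqrt{65897}}{37}$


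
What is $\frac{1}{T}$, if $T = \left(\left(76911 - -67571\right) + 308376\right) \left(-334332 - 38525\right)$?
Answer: $- \frac{1}{168851275306} \approx -5.9224 \cdot 10^{-12}$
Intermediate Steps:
$T = -168851275306$ ($T = \left(\left(76911 + 67571\right) + 308376\right) \left(-372857\right) = \left(144482 + 308376\right) \left(-372857\right) = 452858 \left(-372857\right) = -168851275306$)
$\frac{1}{T} = \frac{1}{-168851275306} = - \frac{1}{168851275306}$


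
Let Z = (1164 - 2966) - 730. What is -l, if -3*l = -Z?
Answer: 844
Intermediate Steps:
Z = -2532 (Z = -1802 - 730 = -2532)
l = -844 (l = -(-1)*(-2532)/3 = -1/3*2532 = -844)
-l = -1*(-844) = 844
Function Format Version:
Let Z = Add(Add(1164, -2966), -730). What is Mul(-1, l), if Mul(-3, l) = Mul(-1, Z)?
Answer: 844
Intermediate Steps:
Z = -2532 (Z = Add(-1802, -730) = -2532)
l = -844 (l = Mul(Rational(-1, 3), Mul(-1, -2532)) = Mul(Rational(-1, 3), 2532) = -844)
Mul(-1, l) = Mul(-1, -844) = 844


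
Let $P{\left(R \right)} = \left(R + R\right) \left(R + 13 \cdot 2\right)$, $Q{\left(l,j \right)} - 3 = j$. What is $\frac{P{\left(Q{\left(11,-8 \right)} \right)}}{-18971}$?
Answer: $\frac{210}{18971} \approx 0.01107$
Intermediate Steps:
$Q{\left(l,j \right)} = 3 + j$
$P{\left(R \right)} = 2 R \left(26 + R\right)$ ($P{\left(R \right)} = 2 R \left(R + 26\right) = 2 R \left(26 + R\right)$)
$\frac{P{\left(Q{\left(11,-8 \right)} \right)}}{-18971} = \frac{2 \left(3 - 8\right) \left(26 + \left(3 - 8\right)\right)}{-18971} = 2 \left(-5\right) \left(26 - 5\right) \left(- \frac{1}{18971}\right) = 2 \left(-5\right) 21 \left(- \frac{1}{18971}\right) = \left(-210\right) \left(- \frac{1}{18971}\right) = \frac{210}{18971}$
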